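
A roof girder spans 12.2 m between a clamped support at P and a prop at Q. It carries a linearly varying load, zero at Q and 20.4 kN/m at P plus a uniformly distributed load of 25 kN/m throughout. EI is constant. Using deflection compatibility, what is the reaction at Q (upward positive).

Take the reaction at Q as the redundant and release it; the primary structure is a cantilever fixed at P.
Deflection at Q on the released cantilever, summing each load's contribution:
  triangular load, peak 20.4 at the fixed end: w₀L⁴/(30EI) = 15064/EI
  UDL 25: wL⁴/(8EI) = 69229/EI
  δ_0 = 84293/EI
Tip deflection under a unit load at Q: L³/(3EI) = 605.3/EI.
The prop prevents deflection at Q: R_Q = δ_0/δ_{QQ} = 84293/605.3 = 139.3 kN.

R_Q = 139.3 kN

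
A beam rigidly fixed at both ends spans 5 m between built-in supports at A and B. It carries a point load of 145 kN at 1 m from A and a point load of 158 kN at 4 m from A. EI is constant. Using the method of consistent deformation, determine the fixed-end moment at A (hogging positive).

Release both end moments; the primary structure is a simply-supported span AB with redundants M_A and M_B.
On the primary (simply-supported) span, the end slopes from the loading are:
  at A: point load 145 at a = 1: Pab(L + b)/(6LEI) = 174/EI
  at B: point load 145 at a = 1: Pab(L + a)/(6LEI) = 116/EI
  at A: point load 158 at a = 4: Pab(L + b)/(6LEI) = 126.4/EI
  at B: point load 158 at a = 4: Pab(L + a)/(6LEI) = 189.6/EI
  θ_A0 = 300.4/EI,  θ_B0 = 305.6/EI
Flexibility coefficients: a unit moment at one end gives L/(3EI) there and L/(6EI) at the far end, so f₁₁ = f₂₂ = 1.667/EI and f₁₂ = f₂₁ = 0.8333/EI.
Compatibility — zero rotation at each built-in end:
  1.667 M_A + 0.8333 M_B = 300.4
  0.8333 M_A + 1.667 M_B = 305.6
Solving the pair gives M_A = 118.1 kN·m and M_B = 124.3 kN·m (hogging).

M_A = 118.1 kN·m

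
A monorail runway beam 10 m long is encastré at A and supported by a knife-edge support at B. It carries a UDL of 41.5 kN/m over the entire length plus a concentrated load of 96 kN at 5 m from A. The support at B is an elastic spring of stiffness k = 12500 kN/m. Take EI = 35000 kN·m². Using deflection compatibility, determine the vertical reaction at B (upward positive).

R_B = 184.1 kN

Remove the prop at B; the released (primary) structure is a cantilever built in at A.
Primary-structure tip deflection at B by superposition:
  UDL 41.5: wL⁴/(8EI) = 51875/EI
  point load 96 at a = 5: Pa²(3L − a)/(6EI) = 10000/EI
  δ_0 = 61875/EI
Tip deflection under a unit load at B: L³/(3EI) = 333.3/EI.
With EI = 35000 kN·m²: δ_0 = 1.7679 m and δ_{BB} = 0.009524 m/kN.
Compatibility — the spring shortens by R_B/k under the reaction it provides: δ_0 − R_B·δ_{BB} = R_B/k. With 1/k = 0.00008 m/kN, R_B = δ_0 / (δ_{BB} + 1/k) = 1.7679 / (0.009524 + 0.00008) = 184.1 kN.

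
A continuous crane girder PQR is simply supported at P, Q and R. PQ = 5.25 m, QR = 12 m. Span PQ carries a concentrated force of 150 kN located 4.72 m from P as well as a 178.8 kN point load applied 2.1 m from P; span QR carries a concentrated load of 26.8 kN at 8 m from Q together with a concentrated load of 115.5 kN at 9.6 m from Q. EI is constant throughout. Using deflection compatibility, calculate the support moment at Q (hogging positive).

M_Q = 194.4 kN·m

Insert a hinge at Q; M_Q is the redundant, and each span becomes simply supported.
Discontinuity in slope at Q on the released structure — sum the simple-span end rotations:
  span PQ: point load 150 at a = 4.72: Pab(L + a)/(6LEI) = 118.8/EI
  span PQ: point load 178.8 at a = 2.1: Pab(L + a)/(6LEI) = 276/EI
  span QR: point load 26.8 at a = 8: Pab(L + b)/(6LEI) = 190.6/EI
  span QR: point load 115.5 at a = 9.6: Pab(L + b)/(6LEI) = 532.2/EI
  relative rotation θ_0 = (394.7 + 722.8)/EI = 1118/EI
A unit hogging moment at Q produces rotation L₁/(3EI) + L₂/(3EI) = 5.75/EI.
Compatibility: M_Q·(L₁+L₂)/(3EI) = θ_0, giving M_Q = 194.4 kN·m (hogging).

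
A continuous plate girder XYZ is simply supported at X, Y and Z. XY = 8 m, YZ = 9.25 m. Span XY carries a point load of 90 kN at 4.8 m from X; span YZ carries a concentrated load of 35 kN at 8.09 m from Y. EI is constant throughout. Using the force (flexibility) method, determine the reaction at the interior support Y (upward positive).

Take M_Y as the redundant. Released structure: two simple spans XY and YZ with a hinge at Y.
Discontinuity in slope at Y on the released structure — sum the simple-span end rotations:
  span XY: point load 90 at a = 4.8: Pab(L + a)/(6LEI) = 368.6/EI
  span YZ: point load 35 at a = 8.09: Pab(L + b)/(6LEI) = 61.61/EI
  relative rotation θ_0 = (368.6 + 61.61)/EI = 430.2/EI
A unit hogging moment at Y produces rotation L₁/(3EI) + L₂/(3EI) = 5.75/EI.
Slope continuity at Y: θ_0 = M_Y·5.75/EI, so M_Y = 430.2/5.75 = 74.83 kN·m (hogging).
Span XY, ΣM about X with M_Y applied at Y: R_Y^{XY}·8 = 432 + 74.83, so R_Y^{XY} = 63.35 kN and R_X = 90 − 63.35 = 26.65 kN.
Span YZ, ΣM about Z: R_Y^{YZ}·9.25 = 40.6 + 74.83, so R_Y^{YZ} = 12.48 kN and R_Z = 35 − 12.48 = 22.52 kN.
R_Y = 63.35 + 12.48 = 75.83 kN.

R_Y = 75.83 kN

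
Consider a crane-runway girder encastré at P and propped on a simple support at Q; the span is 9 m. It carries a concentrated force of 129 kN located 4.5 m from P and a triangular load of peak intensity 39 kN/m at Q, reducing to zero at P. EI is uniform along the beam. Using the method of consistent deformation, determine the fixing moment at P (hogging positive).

M_P = 402 kN·m

Release the roller at Q. Primary structure: cantilever fixed at P.
Deflection at Q on the released cantilever, summing each load's contribution:
  point load 129 at a = 4.5: Pa²(3L − a)/(6EI) = 9796/EI
  triangular load, peak 39 at the free end: 11w₀L⁴/(120EI) = 23456/EI
  δ_0 = 33252/EI
Flexibility coefficient — unit upward force at Q: δ_{QQ} = L³/(3EI) = 243/EI.
Compatibility at Q: δ_0 − R_Q·δ_{QQ} = 0, so R_Q = 33252/243 = 136.8 kN.
Moment equilibrium about P: M_P = Σ(load moments about P) − R_Q·L = 1634 − 136.8×9 = 402 kN·m.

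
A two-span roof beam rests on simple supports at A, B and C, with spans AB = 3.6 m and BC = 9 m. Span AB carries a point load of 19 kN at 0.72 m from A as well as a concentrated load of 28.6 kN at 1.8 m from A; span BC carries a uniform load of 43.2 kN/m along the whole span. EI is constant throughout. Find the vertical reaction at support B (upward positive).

R_B = 336.9 kN

Insert a hinge at B; M_B is the redundant, and each span becomes simply supported.
End slopes at the hinge B, treating each span as simply supported:
  span AB: point load 19 at a = 0.72: Pab(L + a)/(6LEI) = 7.88/EI
  span AB: point load 28.6 at a = 1.8: Pab(L + a)/(6LEI) = 23.17/EI
  span BC: UDL 43.2: wL³/(24EI) = 1312/EI
  relative rotation θ_0 = (31.05 + 1312)/EI = 1343/EI
A unit hogging moment at B produces rotation L₁/(3EI) + L₂/(3EI) = 4.2/EI.
Slope continuity at B: θ_0 = M_B·4.2/EI, so M_B = 1343/4.2 = 319.8 kN·m (hogging).
Span AB, ΣM about A with M_B applied at B: R_B^{AB}·3.6 = 65.16 + 319.8, so R_B^{AB} = 106.9 kN and R_A = 47.6 − 106.9 = -59.34 kN.
Span BC, ΣM about C: R_B^{BC}·9 = 1750 + 319.8, so R_B^{BC} = 229.9 kN and R_C = 388.8 − 229.9 = 158.9 kN.
R_B = 106.9 + 229.9 = 336.9 kN.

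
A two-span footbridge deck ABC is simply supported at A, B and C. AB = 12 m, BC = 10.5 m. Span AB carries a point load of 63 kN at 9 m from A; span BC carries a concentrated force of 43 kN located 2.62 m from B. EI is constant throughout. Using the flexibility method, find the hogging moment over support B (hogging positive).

Release continuity at B by inserting a hinge; the redundant is the internal moment M_B. The primary structure is two simply-supported spans AB and BC.
End slopes at the hinge B, treating each span as simply supported:
  span AB: point load 63 at a = 9: Pab(L + a)/(6LEI) = 496.1/EI
  span BC: point load 43 at a = 2.62: Pab(L + b)/(6LEI) = 259/EI
  relative rotation θ_0 = (496.1 + 259)/EI = 755.1/EI
A unit hogging moment at B produces rotation L₁/(3EI) + L₂/(3EI) = 7.5/EI.
Slope continuity at B: θ_0 = M_B·7.5/EI, so M_B = 755.1/7.5 = 100.7 kN·m (hogging).

M_B = 100.7 kN·m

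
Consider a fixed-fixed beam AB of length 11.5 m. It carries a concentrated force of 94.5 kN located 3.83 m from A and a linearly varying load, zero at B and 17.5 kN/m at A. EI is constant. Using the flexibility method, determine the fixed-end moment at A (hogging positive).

M_A = 276.7 kN·m

Release both end moments; the primary structure is a simply-supported span AB with redundants M_A and M_B.
On the primary (simply-supported) span, the end slopes from the loading are:
  at A: point load 94.5 at a = 3.83: Pab(L + b)/(6LEI) = 771.3/EI
  at B: point load 94.5 at a = 3.83: Pab(L + a)/(6LEI) = 616.8/EI
  at A: triangular load, peak 17.5: w₀L³/(45EI) = 591.5/EI
  at B: triangular load, peak 17.5: 7w₀L³/(360EI) = 517.5/EI
  θ_A0 = 1363/EI,  θ_B0 = 1134/EI
Flexibility coefficients: a unit moment at one end gives L/(3EI) there and L/(6EI) at the far end, so f₁₁ = f₂₂ = 3.833/EI and f₁₂ = f₂₁ = 1.917/EI.
Compatibility — zero rotation at each built-in end:
  3.833 M_A + 1.917 M_B = 1363
  1.917 M_A + 3.833 M_B = 1134
Solving the pair gives M_A = 276.7 kN·m and M_B = 157.5 kN·m (hogging).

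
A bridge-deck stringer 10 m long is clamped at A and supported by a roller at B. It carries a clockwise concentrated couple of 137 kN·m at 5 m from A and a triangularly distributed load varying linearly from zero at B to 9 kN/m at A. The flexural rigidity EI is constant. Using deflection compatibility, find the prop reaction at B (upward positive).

Release the roller at B. Primary structure: cantilever fixed at A.
Free-end deflection of the primary structure under the applied loading (downward +):
  clockwise couple 137 at a = 5: M₀a(2L − a)/(2EI) = 5138/EI
  triangular load, peak 9 at the fixed end: w₀L⁴/(30EI) = 3000/EI
  δ_0 = 8138/EI
Tip deflection under a unit load at B: L³/(3EI) = 333.3/EI.
The prop prevents deflection at B: R_B = δ_0/δ_{BB} = 8138/333.3 = 24.41 kN.

R_B = 24.41 kN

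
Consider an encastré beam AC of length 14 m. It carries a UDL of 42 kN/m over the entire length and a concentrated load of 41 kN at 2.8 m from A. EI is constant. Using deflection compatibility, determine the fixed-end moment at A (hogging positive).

M_A = 759.5 kN·m

Take the two fixed-end moments M_A, M_C as redundants; the released structure is the simple span AC.
End rotations of the released simple span under the applied load (×1/EI):
  at A: UDL 42: wL³/(24EI) = 4802/EI
  at C: UDL 42: wL³/(24EI) = 4802/EI
  at A: point load 41 at a = 2.8: Pab(L + b)/(6LEI) = 385.7/EI
  at C: point load 41 at a = 2.8: Pab(L + a)/(6LEI) = 257.2/EI
  θ_A0 = 5188/EI,  θ_C0 = 5059/EI
Flexibility coefficients: a unit moment at one end gives L/(3EI) there and L/(6EI) at the far end, so f₁₁ = f₂₂ = 4.667/EI and f₁₂ = f₂₁ = 2.333/EI.
Compatibility — zero rotation at each built-in end:
  4.667 M_A + 2.333 M_C = 5188
  2.333 M_A + 4.667 M_C = 5059
Solving the pair gives M_A = 759.5 kN·m and M_C = 704.4 kN·m (hogging).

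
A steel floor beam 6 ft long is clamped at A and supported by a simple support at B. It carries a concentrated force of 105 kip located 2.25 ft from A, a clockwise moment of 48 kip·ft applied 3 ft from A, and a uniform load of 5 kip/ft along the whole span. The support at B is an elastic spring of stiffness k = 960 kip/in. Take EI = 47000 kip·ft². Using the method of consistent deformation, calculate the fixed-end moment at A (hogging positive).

M_A = 149.2 kip·ft

Take the reaction at B as the redundant and release it; the primary structure is a cantilever fixed at A.
Free-end deflection of the primary structure under the applied loading (downward +):
  point load 105 at a = 2.25: Pa²(3L − a)/(6EI) = 1395/EI
  clockwise couple 48 at a = 3: M₀a(2L − a)/(2EI) = 648/EI
  UDL 5: wL⁴/(8EI) = 810/EI
  δ_0 = 2853/EI
Flexibility coefficient — unit upward force at B: δ_{BB} = L³/(3EI) = 72/EI.
With EI = 47000 kip·ft²: δ_0 = 0.06071 ft and δ_{BB} = 0.001532 ft/kip.
Compatibility — the spring shortens by R_B/k under the reaction it provides: δ_0 − R_B·δ_{BB} = R_B/k. With 1/k = 1/(960×12) ft/kip = 0.000087 ft/kip, R_B = δ_0 / (δ_{BB} + 1/k) = 0.06071 / (0.001532 + 0.000087) = 37.5 kip.
Moment equilibrium about A: M_A = Σ(load moments about A) − R_B·L = 374.2 − 37.5×6 = 149.2 kip·ft.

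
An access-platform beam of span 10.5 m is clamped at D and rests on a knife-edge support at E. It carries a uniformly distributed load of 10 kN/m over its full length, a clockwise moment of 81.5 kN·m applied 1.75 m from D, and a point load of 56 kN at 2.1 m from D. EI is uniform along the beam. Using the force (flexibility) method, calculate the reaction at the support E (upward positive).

R_E = 46.07 kN

Remove the prop at E; the released (primary) structure is a cantilever built in at D.
Downward deflection at the released point E due to the loads:
  UDL 10: wL⁴/(8EI) = 15194/EI
  clockwise couple 81.5 at a = 1.75: M₀a(2L − a)/(2EI) = 1373/EI
  point load 56 at a = 2.1: Pa²(3L − a)/(6EI) = 1210/EI
  δ_0 = 17777/EI
Tip deflection under a unit load at E: L³/(3EI) = 385.9/EI.
Compatibility at E: δ_0 − R_E·δ_{EE} = 0, so R_E = 17777/385.9 = 46.07 kN.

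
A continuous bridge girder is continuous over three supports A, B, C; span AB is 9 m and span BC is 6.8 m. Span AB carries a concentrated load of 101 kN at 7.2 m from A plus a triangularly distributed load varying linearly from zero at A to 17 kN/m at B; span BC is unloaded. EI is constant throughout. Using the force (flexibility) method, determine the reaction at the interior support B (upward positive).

R_B = 164.5 kN

Release continuity at B by inserting a hinge; the redundant is the internal moment M_B. The primary structure is two simply-supported spans AB and BC.
End slopes at the hinge B, treating each span as simply supported:
  span AB: point load 101 at a = 7.2: Pab(L + a)/(6LEI) = 392.7/EI
  span AB: triangular load, peak 17: w₀L³/(45EI) = 275.4/EI
  relative rotation θ_0 = (668.1 + 0)/EI = 668.1/EI
A unit hogging moment at B produces rotation L₁/(3EI) + L₂/(3EI) = 5.267/EI.
Slope continuity at B: θ_0 = M_B·5.267/EI, so M_B = 668.1/5.267 = 126.9 kN·m (hogging).
Span AB, ΣM about A with M_B applied at B: R_B^{AB}·9 = 1186 + 126.9, so R_B^{AB} = 145.9 kN and R_A = 177.5 − 145.9 = 31.61 kN.
Span BC, ΣM about C: R_B^{BC}·6.8 = 0 + 126.9, so R_B^{BC} = 18.65 kN and R_C = 0 − 18.65 = -18.65 kN.
R_B = 145.9 + 18.65 = 164.5 kN.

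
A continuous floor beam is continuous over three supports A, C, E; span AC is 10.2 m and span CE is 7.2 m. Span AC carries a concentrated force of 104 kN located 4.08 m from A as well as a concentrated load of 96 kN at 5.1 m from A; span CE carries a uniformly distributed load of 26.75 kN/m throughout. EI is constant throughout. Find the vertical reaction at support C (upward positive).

R_C = 253.1 kN

Release continuity at C by inserting a hinge; the redundant is the internal moment M_C. The primary structure is two simply-supported spans AC and CE.
Discontinuity in slope at C on the released structure — sum the simple-span end rotations:
  span AC: point load 104 at a = 4.08: Pab(L + a)/(6LEI) = 605.9/EI
  span AC: point load 96 at a = 5.1: Pab(L + a)/(6LEI) = 624.2/EI
  span CE: UDL 26.75: wL³/(24EI) = 416/EI
  relative rotation θ_0 = (1230 + 416)/EI = 1646/EI
A unit hogging moment at C produces rotation L₁/(3EI) + L₂/(3EI) = 5.8/EI.
Compatibility: M_C·(L₁+L₂)/(3EI) = θ_0, giving M_C = 283.8 kN·m (hogging).
Span AC, ΣM about A with M_C applied at C: R_C^{AC}·10.2 = 913.9 + 283.8, so R_C^{AC} = 117.4 kN and R_A = 200 − 117.4 = 82.57 kN.
Span CE, ΣM about E: R_C^{CE}·7.2 = 693.4 + 283.8, so R_C^{CE} = 135.7 kN and R_E = 192.6 − 135.7 = 56.88 kN.
R_C = 117.4 + 135.7 = 253.1 kN.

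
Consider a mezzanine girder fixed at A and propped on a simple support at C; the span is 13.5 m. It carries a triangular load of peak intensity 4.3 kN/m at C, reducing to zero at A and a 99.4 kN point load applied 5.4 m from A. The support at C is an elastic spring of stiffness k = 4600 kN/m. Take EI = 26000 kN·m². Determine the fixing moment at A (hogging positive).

M_A = 306.7 kN·m

Choose R_C as the redundant. The primary structure is the cantilever fixed at A.
Primary-structure tip deflection at C by superposition:
  triangular load, peak 4.3 at the free end: 11w₀L⁴/(120EI) = 13092/EI
  point load 99.4 at a = 5.4: Pa²(3L − a)/(6EI) = 16956/EI
  δ_0 = 30049/EI
Flexibility coefficient — unit upward force at C: δ_{CC} = L³/(3EI) = 820.1/EI.
With EI = 26000 kN·m²: δ_0 = 1.1557 m and δ_{CC} = 0.031543 m/kN.
Compatibility — the spring shortens by R_C/k under the reaction it provides: δ_0 − R_C·δ_{CC} = R_C/k. With 1/k = 0.000217 m/kN, R_C = δ_0 / (δ_{CC} + 1/k) = 1.1557 / (0.031543 + 0.000217) = 36.39 kN.
Moment equilibrium about A: M_A = Σ(load moments about A) − R_C·L = 798 − 36.39×13.5 = 306.7 kN·m.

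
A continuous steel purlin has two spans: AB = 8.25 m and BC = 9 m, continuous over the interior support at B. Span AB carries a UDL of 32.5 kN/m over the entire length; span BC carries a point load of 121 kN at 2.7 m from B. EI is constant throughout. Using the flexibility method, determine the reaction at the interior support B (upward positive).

R_B = 273 kN

Release continuity at B by inserting a hinge; the redundant is the internal moment M_B. The primary structure is two simply-supported spans AB and BC.
Discontinuity in slope at B on the released structure — sum the simple-span end rotations:
  span AB: UDL 32.5: wL³/(24EI) = 760.4/EI
  span BC: point load 121 at a = 2.7: Pab(L + b)/(6LEI) = 583.2/EI
  relative rotation θ_0 = (760.4 + 583.2)/EI = 1344/EI
A unit hogging moment at B produces rotation L₁/(3EI) + L₂/(3EI) = 5.75/EI.
Slope continuity at B: θ_0 = M_B·5.75/EI, so M_B = 1344/5.75 = 233.7 kN·m (hogging).
Span AB, ΣM about A with M_B applied at B: R_B^{AB}·8.25 = 1106 + 233.7, so R_B^{AB} = 162.4 kN and R_A = 268.1 − 162.4 = 105.7 kN.
Span BC, ΣM about C: R_B^{BC}·9 = 762.3 + 233.7, so R_B^{BC} = 110.7 kN and R_C = 121 − 110.7 = 10.34 kN.
R_B = 162.4 + 110.7 = 273 kN.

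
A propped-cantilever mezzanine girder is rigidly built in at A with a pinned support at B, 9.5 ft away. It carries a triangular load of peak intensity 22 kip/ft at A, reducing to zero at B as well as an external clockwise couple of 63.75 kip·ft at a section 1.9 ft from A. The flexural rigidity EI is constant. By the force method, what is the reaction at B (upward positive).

R_B = 24.52 kip

Remove the prop at B; the released (primary) structure is a cantilever built in at A.
Free-end deflection of the primary structure under the applied loading (downward +):
  triangular load, peak 22 at the fixed end: w₀L⁴/(30EI) = 5973/EI
  clockwise couple 63.75 at a = 1.9: M₀a(2L − a)/(2EI) = 1036/EI
  δ_0 = 7009/EI
Flexibility coefficient — unit upward force at B: δ_{BB} = L³/(3EI) = 285.8/EI.
The prop prevents deflection at B: R_B = δ_0/δ_{BB} = 7009/285.8 = 24.52 kip.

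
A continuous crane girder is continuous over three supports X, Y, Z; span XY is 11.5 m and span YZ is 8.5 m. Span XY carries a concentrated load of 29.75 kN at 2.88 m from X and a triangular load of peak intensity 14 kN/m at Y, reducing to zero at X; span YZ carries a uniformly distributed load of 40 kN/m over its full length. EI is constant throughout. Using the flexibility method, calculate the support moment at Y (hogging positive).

M_Y = 247.6 kN·m

Insert a hinge at Y; M_Y is the redundant, and each span becomes simply supported.
End slopes at the hinge Y, treating each span as simply supported:
  span XY: point load 29.75 at a = 2.88: Pab(L + a)/(6LEI) = 153.9/EI
  span XY: triangular load, peak 14: w₀L³/(45EI) = 473.2/EI
  span YZ: UDL 40: wL³/(24EI) = 1024/EI
  relative rotation θ_0 = (627.1 + 1024)/EI = 1651/EI
A unit hogging moment at Y produces rotation L₁/(3EI) + L₂/(3EI) = 6.667/EI.
Slope continuity at Y: θ_0 = M_Y·6.667/EI, so M_Y = 1651/6.667 = 247.6 kN·m (hogging).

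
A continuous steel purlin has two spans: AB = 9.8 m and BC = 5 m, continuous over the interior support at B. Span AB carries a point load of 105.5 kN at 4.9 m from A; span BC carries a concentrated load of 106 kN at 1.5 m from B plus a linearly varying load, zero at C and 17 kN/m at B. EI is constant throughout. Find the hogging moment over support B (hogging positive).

Insert a hinge at B; M_B is the redundant, and each span becomes simply supported.
Rotations at B on the released spans (each span's end-slope, ×1/EI):
  span AB: point load 105.5 at a = 4.9: Pab(L + a)/(6LEI) = 633.3/EI
  span BC: point load 106 at a = 1.5: Pab(L + b)/(6LEI) = 157.7/EI
  span BC: triangular load, peak 17: w₀L³/(45EI) = 47.22/EI
  relative rotation θ_0 = (633.3 + 204.9)/EI = 838.2/EI
A unit hogging moment at B produces rotation L₁/(3EI) + L₂/(3EI) = 4.933/EI.
Compatibility: M_B·(L₁+L₂)/(3EI) = θ_0, giving M_B = 169.9 kN·m (hogging).

M_B = 169.9 kN·m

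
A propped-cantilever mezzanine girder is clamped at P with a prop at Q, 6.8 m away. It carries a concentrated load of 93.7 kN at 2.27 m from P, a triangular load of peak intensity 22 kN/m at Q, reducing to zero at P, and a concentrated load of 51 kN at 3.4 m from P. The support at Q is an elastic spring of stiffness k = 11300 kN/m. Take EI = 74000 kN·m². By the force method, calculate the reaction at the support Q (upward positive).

Choose R_Q as the redundant. The primary structure is the cantilever fixed at P.
Primary-structure tip deflection at Q by superposition:
  point load 93.7 at a = 2.27: Pa²(3L − a)/(6EI) = 1459/EI
  triangular load, peak 22 at the free end: 11w₀L⁴/(120EI) = 4312/EI
  point load 51 at a = 3.4: Pa²(3L − a)/(6EI) = 1670/EI
  δ_0 = 7441/EI
Flexibility coefficient — unit upward force at Q: δ_{QQ} = L³/(3EI) = 104.8/EI.
With EI = 74000 kN·m²: δ_0 = 0.10056 m and δ_{QQ} = 0.001416 m/kN.
Compatibility — the spring shortens by R_Q/k under the reaction it provides: δ_0 − R_Q·δ_{QQ} = R_Q/k. With 1/k = 0.000088 m/kN, R_Q = δ_0 / (δ_{QQ} + 1/k) = 0.10056 / (0.001416 + 0.000088) = 66.82 kN.

R_Q = 66.82 kN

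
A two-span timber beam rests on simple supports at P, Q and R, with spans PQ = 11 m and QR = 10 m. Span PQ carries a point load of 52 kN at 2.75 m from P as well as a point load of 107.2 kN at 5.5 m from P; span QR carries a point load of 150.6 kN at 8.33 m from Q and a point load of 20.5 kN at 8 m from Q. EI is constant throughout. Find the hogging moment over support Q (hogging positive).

Release continuity at Q by inserting a hinge; the redundant is the internal moment M_Q. The primary structure is two simply-supported spans PQ and QR.
Discontinuity in slope at Q on the released structure — sum the simple-span end rotations:
  span PQ: point load 52 at a = 2.75: Pab(L + a)/(6LEI) = 245.8/EI
  span PQ: point load 107.2 at a = 5.5: Pab(L + a)/(6LEI) = 810.7/EI
  span QR: point load 150.6 at a = 8.33: Pab(L + b)/(6LEI) = 407.5/EI
  span QR: point load 20.5 at a = 8: Pab(L + b)/(6LEI) = 65.6/EI
  relative rotation θ_0 = (1056 + 473.1)/EI = 1530/EI
A unit hogging moment at Q produces rotation L₁/(3EI) + L₂/(3EI) = 7/EI.
Slope continuity at Q: θ_0 = M_Q·7/EI, so M_Q = 1530/7 = 218.5 kN·m (hogging).

M_Q = 218.5 kN·m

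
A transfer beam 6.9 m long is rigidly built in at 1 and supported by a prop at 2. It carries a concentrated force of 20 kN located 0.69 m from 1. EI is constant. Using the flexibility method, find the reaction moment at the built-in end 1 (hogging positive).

M_1 = 11.8 kN·m

Release the roller at 2. Primary structure: cantilever fixed at 1.
Downward deflection at the released point 2 due to the loads:
  point load 20 at a = 0.69: Pa²(3L − a)/(6EI) = 31.76/EI
Tip deflection under a unit load at 2: L³/(3EI) = 109.5/EI.
Compatibility at 2: δ_0 − R_2·δ_{22} = 0, so R_2 = 31.76/109.5 = 0.29 kN.
Moment equilibrium about 1: M_1 = Σ(load moments about 1) − R_2·L = 13.8 − 0.29×6.9 = 11.8 kN·m.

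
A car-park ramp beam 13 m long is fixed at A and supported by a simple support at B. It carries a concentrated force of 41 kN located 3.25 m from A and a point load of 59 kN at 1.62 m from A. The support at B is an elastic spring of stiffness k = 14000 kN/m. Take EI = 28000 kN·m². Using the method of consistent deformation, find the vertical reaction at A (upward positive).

Take the reaction at B as the redundant and release it; the primary structure is a cantilever fixed at A.
Primary-structure tip deflection at B by superposition:
  point load 41 at a = 3.25: Pa²(3L − a)/(6EI) = 2580/EI
  point load 59 at a = 1.62: Pa²(3L − a)/(6EI) = 964.7/EI
  δ_0 = 3545/EI
Tip deflection under a unit load at B: L³/(3EI) = 732.3/EI.
With EI = 28000 kN·m²: δ_0 = 0.12661 m and δ_{BB} = 0.026155 m/kN.
Compatibility — the spring shortens by R_B/k under the reaction it provides: δ_0 − R_B·δ_{BB} = R_B/k. With 1/k = 0.000071 m/kN, R_B = δ_0 / (δ_{BB} + 1/k) = 0.12661 / (0.026155 + 0.000071) = 4.827 kN.
Vertical equilibrium: R_A = ΣP − R_B = 100 − 4.827 = 95.17 kN.

R_A = 95.17 kN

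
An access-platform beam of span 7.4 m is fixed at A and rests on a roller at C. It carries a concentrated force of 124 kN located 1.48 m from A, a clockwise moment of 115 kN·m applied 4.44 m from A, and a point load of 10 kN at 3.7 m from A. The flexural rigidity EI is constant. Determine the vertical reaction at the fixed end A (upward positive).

R_A = 104.3 kN

Release the roller at C. Primary structure: cantilever fixed at A.
Primary-structure tip deflection at C by superposition:
  point load 124 at a = 1.48: Pa²(3L − a)/(6EI) = 938/EI
  clockwise couple 115 at a = 4.44: M₀a(2L − a)/(2EI) = 2645/EI
  point load 10 at a = 3.7: Pa²(3L − a)/(6EI) = 422.1/EI
  δ_0 = 4005/EI
Flexibility coefficient — unit upward force at C: δ_{CC} = L³/(3EI) = 135.1/EI.
Compatibility at C: δ_0 − R_C·δ_{CC} = 0, so R_C = 4005/135.1 = 29.65 kN.
Vertical equilibrium: R_A = ΣP − R_C = 134 − 29.65 = 104.3 kN.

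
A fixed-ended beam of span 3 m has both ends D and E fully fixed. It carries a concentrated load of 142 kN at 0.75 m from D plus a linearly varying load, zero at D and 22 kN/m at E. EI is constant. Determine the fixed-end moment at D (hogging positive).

Release both end moments; the primary structure is a simply-supported span DE with redundants M_D and M_E.
On the primary (simply-supported) span, the end slopes from the loading are:
  at D: point load 142 at a = 0.75: Pab(L + b)/(6LEI) = 69.89/EI
  at E: point load 142 at a = 0.75: Pab(L + a)/(6LEI) = 49.92/EI
  at D: triangular load, peak 22: 7w₀L³/(360EI) = 11.55/EI
  at E: triangular load, peak 22: w₀L³/(45EI) = 13.2/EI
  θ_D0 = 81.44/EI,  θ_E0 = 63.12/EI
Flexibility coefficients: a unit moment at one end gives L/(3EI) there and L/(6EI) at the far end, so f₁₁ = f₂₂ = 1/EI and f₁₂ = f₂₁ = 0.5/EI.
Compatibility — zero rotation at each built-in end:
  1 M_D + 0.5 M_E = 81.44
  0.5 M_D + 1 M_E = 63.12
Solving the pair gives M_D = 66.51 kN·m and M_E = 29.87 kN·m (hogging).

M_D = 66.51 kN·m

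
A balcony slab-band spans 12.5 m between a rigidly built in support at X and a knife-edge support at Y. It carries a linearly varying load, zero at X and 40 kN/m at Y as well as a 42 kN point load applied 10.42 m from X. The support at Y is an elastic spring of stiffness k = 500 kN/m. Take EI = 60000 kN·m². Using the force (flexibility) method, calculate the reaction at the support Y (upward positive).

R_Y = 142.8 kN

Remove the prop at Y; the released (primary) structure is a cantilever built in at X.
Primary-structure tip deflection at Y by superposition:
  triangular load, peak 40 at the free end: 11w₀L⁴/(120EI) = 89518/EI
  point load 42 at a = 10.42: Pa²(3L − a)/(6EI) = 20582/EI
  δ_0 = 110100/EI
Flexibility coefficient — unit upward force at Y: δ_{YY} = L³/(3EI) = 651/EI.
With EI = 60000 kN·m²: δ_0 = 1.835 m and δ_{YY} = 0.010851 m/kN.
Compatibility — the spring shortens by R_Y/k under the reaction it provides: δ_0 − R_Y·δ_{YY} = R_Y/k. With 1/k = 0.002 m/kN, R_Y = δ_0 / (δ_{YY} + 1/k) = 1.835 / (0.010851 + 0.002) = 142.8 kN.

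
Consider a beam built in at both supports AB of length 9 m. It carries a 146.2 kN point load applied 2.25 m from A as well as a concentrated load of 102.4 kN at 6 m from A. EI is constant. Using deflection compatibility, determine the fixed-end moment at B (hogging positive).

Release both end moments; the primary structure is a simply-supported span AB with redundants M_A and M_B.
Simple-span end rotations at A and B under the given loads:
  at A: point load 146.2 at a = 2.25: Pab(L + b)/(6LEI) = 647.6/EI
  at B: point load 146.2 at a = 2.25: Pab(L + a)/(6LEI) = 462.6/EI
  at A: point load 102.4 at a = 6: Pab(L + b)/(6LEI) = 409.6/EI
  at B: point load 102.4 at a = 6: Pab(L + a)/(6LEI) = 512/EI
  θ_A0 = 1057/EI,  θ_B0 = 974.6/EI
Flexibility coefficients: a unit moment at one end gives L/(3EI) there and L/(6EI) at the far end, so f₁₁ = f₂₂ = 3/EI and f₁₂ = f₂₁ = 1.5/EI.
Compatibility — zero rotation at each built-in end:
  3 M_A + 1.5 M_B = 1057
  1.5 M_A + 3 M_B = 974.6
Solving the pair gives M_A = 253.3 kN·m and M_B = 198.2 kN·m (hogging).

M_B = 198.2 kN·m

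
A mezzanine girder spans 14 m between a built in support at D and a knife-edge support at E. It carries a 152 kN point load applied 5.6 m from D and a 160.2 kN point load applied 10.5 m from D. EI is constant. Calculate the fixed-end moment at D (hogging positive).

M_D = 671.4 kN·m

Release the roller at E. Primary structure: cantilever fixed at D.
Downward deflection at the released point E due to the loads:
  point load 152 at a = 5.6: Pa²(3L − a)/(6EI) = 28918/EI
  point load 160.2 at a = 10.5: Pa²(3L − a)/(6EI) = 92726/EI
  δ_0 = 121644/EI
Tip deflection under a unit load at E: L³/(3EI) = 914.7/EI.
Compatibility at E: δ_0 − R_E·δ_{EE} = 0, so R_E = 121644/914.7 = 133 kN.
Moment equilibrium about D: M_D = Σ(load moments about D) − R_E·L = 2533 − 133×14 = 671.4 kN·m.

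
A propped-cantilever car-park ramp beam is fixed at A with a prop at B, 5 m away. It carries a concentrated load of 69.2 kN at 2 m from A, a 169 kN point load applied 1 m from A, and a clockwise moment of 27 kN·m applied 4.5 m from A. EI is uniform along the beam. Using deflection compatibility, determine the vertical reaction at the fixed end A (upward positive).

R_A = 206.3 kN

Remove the prop at B; the released (primary) structure is a cantilever built in at A.
Downward deflection at the released point B due to the loads:
  point load 69.2 at a = 2: Pa²(3L − a)/(6EI) = 599.7/EI
  point load 169 at a = 1: Pa²(3L − a)/(6EI) = 394.3/EI
  clockwise couple 27 at a = 4.5: M₀a(2L − a)/(2EI) = 334.1/EI
  δ_0 = 1328/EI
Tip deflection under a unit load at B: L³/(3EI) = 41.67/EI.
Compatibility at B: δ_0 − R_B·δ_{BB} = 0, so R_B = 1328/41.67 = 31.88 kN.
Vertical equilibrium: R_A = ΣP − R_B = 238.2 − 31.88 = 206.3 kN.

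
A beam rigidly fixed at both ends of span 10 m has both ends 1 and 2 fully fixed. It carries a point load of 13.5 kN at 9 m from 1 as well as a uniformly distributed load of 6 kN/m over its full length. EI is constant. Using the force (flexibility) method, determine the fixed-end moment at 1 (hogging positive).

Take the two fixed-end moments M_1, M_2 as redundants; the released structure is the simple span 12.
On the primary (simply-supported) span, the end slopes from the loading are:
  at 1: point load 13.5 at a = 9: Pab(L + b)/(6LEI) = 22.27/EI
  at 2: point load 13.5 at a = 9: Pab(L + a)/(6LEI) = 38.48/EI
  at 1: UDL 6: wL³/(24EI) = 250/EI
  at 2: UDL 6: wL³/(24EI) = 250/EI
  θ_10 = 272.3/EI,  θ_20 = 288.5/EI
Flexibility coefficients: a unit moment at one end gives L/(3EI) there and L/(6EI) at the far end, so f₁₁ = f₂₂ = 3.333/EI and f₁₂ = f₂₁ = 1.667/EI.
Compatibility — zero rotation at each built-in end:
  3.333 M_1 + 1.667 M_2 = 272.3
  1.667 M_1 + 3.333 M_2 = 288.5
Solving the pair gives M_1 = 51.22 kN·m and M_2 = 60.94 kN·m (hogging).

M_1 = 51.22 kN·m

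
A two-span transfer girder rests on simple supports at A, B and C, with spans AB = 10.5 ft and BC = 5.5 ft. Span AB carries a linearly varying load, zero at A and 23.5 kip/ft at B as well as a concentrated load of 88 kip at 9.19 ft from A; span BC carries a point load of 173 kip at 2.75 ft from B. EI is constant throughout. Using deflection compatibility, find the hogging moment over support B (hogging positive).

Insert a hinge at B; M_B is the redundant, and each span becomes simply supported.
Discontinuity in slope at B on the released structure — sum the simple-span end rotations:
  span AB: triangular load, peak 23.5: w₀L³/(45EI) = 604.5/EI
  span AB: point load 88 at a = 9.19: Pab(L + a)/(6LEI) = 331.1/EI
  span BC: point load 173 at a = 2.75: Pab(L + b)/(6LEI) = 327.1/EI
  relative rotation θ_0 = (935.6 + 327.1)/EI = 1263/EI
A unit hogging moment at B produces rotation L₁/(3EI) + L₂/(3EI) = 5.333/EI.
Slope continuity at B: θ_0 = M_B·5.333/EI, so M_B = 1263/5.333 = 236.8 kip·ft (hogging).

M_B = 236.8 kip·ft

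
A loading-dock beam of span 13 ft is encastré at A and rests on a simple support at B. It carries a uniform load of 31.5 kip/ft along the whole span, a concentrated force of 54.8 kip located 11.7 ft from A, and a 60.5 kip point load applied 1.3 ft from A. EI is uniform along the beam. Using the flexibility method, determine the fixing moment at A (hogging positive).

M_A = 767.9 kip·ft

Choose R_B as the redundant. The primary structure is the cantilever fixed at A.
Downward deflection at the released point B due to the loads:
  UDL 31.5: wL⁴/(8EI) = 112459/EI
  point load 54.8 at a = 11.7: Pa²(3L − a)/(6EI) = 34132/EI
  point load 60.5 at a = 1.3: Pa²(3L − a)/(6EI) = 642.4/EI
  δ_0 = 147234/EI
Flexibility coefficient — unit upward force at B: δ_{BB} = L³/(3EI) = 732.3/EI.
Compatibility at B: δ_0 − R_B·δ_{BB} = 0, so R_B = 147234/732.3 = 201 kip.
Moment equilibrium about A: M_A = Σ(load moments about A) − R_B·L = 3382 − 201×13 = 767.9 kip·ft.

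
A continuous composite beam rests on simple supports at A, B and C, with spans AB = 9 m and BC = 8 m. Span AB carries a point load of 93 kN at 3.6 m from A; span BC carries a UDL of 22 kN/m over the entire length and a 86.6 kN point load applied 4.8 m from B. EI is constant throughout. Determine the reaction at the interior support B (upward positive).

R_B = 209.9 kN

Release continuity at B by inserting a hinge; the redundant is the internal moment M_B. The primary structure is two simply-supported spans AB and BC.
Discontinuity in slope at B on the released structure — sum the simple-span end rotations:
  span AB: point load 93 at a = 3.6: Pab(L + a)/(6LEI) = 421.8/EI
  span BC: UDL 22: wL³/(24EI) = 469.3/EI
  span BC: point load 86.6 at a = 4.8: Pab(L + b)/(6LEI) = 310.4/EI
  relative rotation θ_0 = (421.8 + 779.7)/EI = 1202/EI
A unit hogging moment at B produces rotation L₁/(3EI) + L₂/(3EI) = 5.667/EI.
Slope continuity at B: θ_0 = M_B·5.667/EI, so M_B = 1202/5.667 = 212 kN·m (hogging).
Span AB, ΣM about A with M_B applied at B: R_B^{AB}·9 = 334.8 + 212, so R_B^{AB} = 60.76 kN and R_A = 93 − 60.76 = 32.24 kN.
Span BC, ΣM about C: R_B^{BC}·8 = 981.1 + 212, so R_B^{BC} = 149.1 kN and R_C = 262.6 − 149.1 = 113.5 kN.
R_B = 60.76 + 149.1 = 209.9 kN.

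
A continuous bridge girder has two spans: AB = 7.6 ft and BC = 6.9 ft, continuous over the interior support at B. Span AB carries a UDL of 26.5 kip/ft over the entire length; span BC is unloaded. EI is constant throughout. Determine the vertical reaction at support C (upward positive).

R_C = -14.53 kip

Take M_B as the redundant. Released structure: two simple spans AB and BC with a hinge at B.
Rotations at B on the released spans (each span's end-slope, ×1/EI):
  span AB: UDL 26.5: wL³/(24EI) = 484.7/EI
  relative rotation θ_0 = (484.7 + 0)/EI = 484.7/EI
A unit hogging moment at B produces rotation L₁/(3EI) + L₂/(3EI) = 4.833/EI.
Compatibility: M_B·(L₁+L₂)/(3EI) = θ_0, giving M_B = 100.3 kip·ft (hogging).
Span BC, ΣM about C: R_B^{BC}·6.9 = 0 + 100.3, so R_B^{BC} = 14.53 kip and R_C = 0 − 14.53 = -14.53 kip.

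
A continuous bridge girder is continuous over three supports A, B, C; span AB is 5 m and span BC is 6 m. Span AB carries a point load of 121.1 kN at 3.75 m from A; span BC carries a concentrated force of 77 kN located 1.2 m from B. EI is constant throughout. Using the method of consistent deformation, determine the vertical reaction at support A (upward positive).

Release continuity at B by inserting a hinge; the redundant is the internal moment M_B. The primary structure is two simply-supported spans AB and BC.
End slopes at the hinge B, treating each span as simply supported:
  span AB: point load 121.1 at a = 3.75: Pab(L + a)/(6LEI) = 165.6/EI
  span BC: point load 77 at a = 1.2: Pab(L + b)/(6LEI) = 133.1/EI
  relative rotation θ_0 = (165.6 + 133.1)/EI = 298.6/EI
A unit hogging moment at B produces rotation L₁/(3EI) + L₂/(3EI) = 3.667/EI.
Slope continuity at B: θ_0 = M_B·3.667/EI, so M_B = 298.6/3.667 = 81.44 kN·m (hogging).
Span AB, ΣM about A with M_B applied at B: R_B^{AB}·5 = 454.1 + 81.44, so R_B^{AB} = 107.1 kN and R_A = 121.1 − 107.1 = 13.99 kN.

R_A = 13.99 kN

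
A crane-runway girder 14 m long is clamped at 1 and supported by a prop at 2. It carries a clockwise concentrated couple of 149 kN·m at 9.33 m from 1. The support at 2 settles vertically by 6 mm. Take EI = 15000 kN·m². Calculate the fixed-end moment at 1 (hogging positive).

M_1 = -48.25 kN·m

Choose R_2 as the redundant. The primary structure is the cantilever fixed at 1.
Free-end deflection of the primary structure under the applied loading (downward +):
  clockwise couple 149 at a = 9.33: M₀a(2L − a)/(2EI) = 12977/EI
Tip deflection under a unit load at 2: L³/(3EI) = 914.7/EI.
With EI = 15000 kN·m²: δ_0 = 0.86515 m and δ_{22} = 0.060978 m/kN.
Compatibility — the beam at 2 must follow the support down by 0.006 m: δ_0 − R_2·δ_{22} = 0.006, so R_2 = (0.86515 − 0.006)/0.060978 = 14.09 kN.
Moment equilibrium about 1: M_1 = Σ(load moments about 1) − R_2·L = 149 − 14.09×14 = -48.25 kN·m.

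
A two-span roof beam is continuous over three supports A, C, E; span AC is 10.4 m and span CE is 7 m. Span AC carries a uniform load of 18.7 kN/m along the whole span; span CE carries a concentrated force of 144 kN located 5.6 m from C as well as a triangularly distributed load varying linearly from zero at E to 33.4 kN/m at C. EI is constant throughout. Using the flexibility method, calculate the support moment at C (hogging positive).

M_C = 233.9 kN·m

Insert a hinge at C; M_C is the redundant, and each span becomes simply supported.
Rotations at C on the released spans (each span's end-slope, ×1/EI):
  span AC: UDL 18.7: wL³/(24EI) = 876.5/EI
  span CE: point load 144 at a = 5.6: Pab(L + b)/(6LEI) = 225.8/EI
  span CE: triangular load, peak 33.4: w₀L³/(45EI) = 254.6/EI
  relative rotation θ_0 = (876.5 + 480.4)/EI = 1357/EI
A unit hogging moment at C produces rotation L₁/(3EI) + L₂/(3EI) = 5.8/EI.
Compatibility: M_C·(L₁+L₂)/(3EI) = θ_0, giving M_C = 233.9 kN·m (hogging).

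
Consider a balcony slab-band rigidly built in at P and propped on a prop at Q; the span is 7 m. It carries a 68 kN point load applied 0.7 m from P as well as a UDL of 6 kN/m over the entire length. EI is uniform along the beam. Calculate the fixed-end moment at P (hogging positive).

M_P = 77.45 kN·m

Take the reaction at Q as the redundant and release it; the primary structure is a cantilever fixed at P.
Deflection at Q on the released cantilever, summing each load's contribution:
  point load 68 at a = 0.7: Pa²(3L − a)/(6EI) = 112.7/EI
  UDL 6: wL⁴/(8EI) = 1801/EI
  δ_0 = 1913/EI
Flexibility coefficient — unit upward force at Q: δ_{QQ} = L³/(3EI) = 114.3/EI.
The prop prevents deflection at Q: R_Q = δ_0/δ_{QQ} = 1913/114.3 = 16.74 kN.
Moment equilibrium about P: M_P = Σ(load moments about P) − R_Q·L = 194.6 − 16.74×7 = 77.45 kN·m.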